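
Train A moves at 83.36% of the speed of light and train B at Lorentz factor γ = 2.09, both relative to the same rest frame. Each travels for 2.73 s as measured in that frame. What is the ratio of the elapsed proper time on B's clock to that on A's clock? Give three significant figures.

τ_B/τ_A = 0.866

A: β = 0.8336; γ = 1/√(1 − 0.8336²) = 1/√0.3051 = 1.810. B: γ = 2.09.
τ_A/τ_B = γ_B/γ_A = 2.090/1.810 = 1.154, so τ_B/τ_A = 0.8662.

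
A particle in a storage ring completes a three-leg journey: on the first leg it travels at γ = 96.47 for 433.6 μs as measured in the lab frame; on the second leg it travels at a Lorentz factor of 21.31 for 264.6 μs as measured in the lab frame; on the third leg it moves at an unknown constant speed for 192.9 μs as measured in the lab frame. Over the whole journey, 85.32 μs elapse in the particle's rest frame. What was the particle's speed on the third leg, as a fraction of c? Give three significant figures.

Leg 1: γ = 96.47; τ_1 = 433.6/96.47 = 4.495 μs.
Leg 2: γ = 21.31; τ_2 = 264.6/21.31 = 12.42 μs.
Leg 3: speed unknown; τ_3 = 192.9/γ_3.
Total proper time: 4.495 + 12.42 + τ_3 = 85.32, so τ_3 = 85.32 − 16.91 = 68.41 μs.
γ_3 = 192.9/68.41 = 2.820; β = √(1 − 1/γ²) = √0.8742.

β = 0.935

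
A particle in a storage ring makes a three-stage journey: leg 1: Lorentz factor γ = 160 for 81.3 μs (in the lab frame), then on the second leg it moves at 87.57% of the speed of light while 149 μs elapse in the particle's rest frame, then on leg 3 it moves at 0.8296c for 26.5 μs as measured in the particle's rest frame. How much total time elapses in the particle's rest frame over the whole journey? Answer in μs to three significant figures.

τ = 176 μs

Leg 1: γ = 160; τ_1 = 81.3/160.0 = 0.5081 μs.
Leg 2: 149 μs is already measured in the particle's rest frame.
Leg 3: 26.5 μs is already measured in the particle's rest frame.
Total: 0.5081 + 149.0 + 26.50 μs.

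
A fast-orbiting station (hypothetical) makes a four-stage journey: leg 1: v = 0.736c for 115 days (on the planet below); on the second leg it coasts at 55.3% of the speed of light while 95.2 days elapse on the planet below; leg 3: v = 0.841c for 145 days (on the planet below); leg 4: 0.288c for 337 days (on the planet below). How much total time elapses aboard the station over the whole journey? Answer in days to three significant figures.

τ = 558 days

Leg 1: γ = 1/√(1 − 0.736²) = 1/√0.4583 = 1.477; τ_1 = 115/1.477 = 77.85 days.
Leg 2: β = 0.553; γ = 1/√(1 − 0.553²) = 1/√0.6942 = 1.200; τ_2 = 95.2/1.200 = 79.32 days.
Leg 3: γ = 1/√(1 − 0.841²) = 1/√0.2927 = 1.848; τ_3 = 145/1.848 = 78.45 days.
Leg 4: γ = 1/√(1 − 0.288²) = 1/√0.9171 = 1.044; τ_4 = 337/1.044 = 322.7 days.
Total: 77.85 + 79.32 + 78.45 + 322.7 days.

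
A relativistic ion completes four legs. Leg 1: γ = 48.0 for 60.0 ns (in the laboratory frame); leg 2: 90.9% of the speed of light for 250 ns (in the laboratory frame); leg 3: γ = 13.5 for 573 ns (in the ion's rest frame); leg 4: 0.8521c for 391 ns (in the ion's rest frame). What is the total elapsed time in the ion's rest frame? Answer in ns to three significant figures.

τ = 1070 ns

Leg 1: γ = 48.0; τ_1 = 60.0/48.00 = 1.250 ns.
Leg 2: β = 0.909; γ = 1/√(1 − 0.909²) = 1/√0.1737 = 2.399; τ_2 = 250/2.399 = 104.2 ns.
Leg 3: 573 ns is already measured in the ion's rest frame.
Leg 4: 391 ns is already measured in the ion's rest frame.
Total: 1.250 + 104.2 + 573.0 + 391.0 ns.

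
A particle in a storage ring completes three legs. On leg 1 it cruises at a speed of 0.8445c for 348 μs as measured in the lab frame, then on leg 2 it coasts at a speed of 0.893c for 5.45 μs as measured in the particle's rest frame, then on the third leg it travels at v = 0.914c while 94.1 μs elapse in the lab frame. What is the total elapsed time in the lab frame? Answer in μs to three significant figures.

Leg 1: 348 μs is already measured in the lab frame.
Leg 2: γ = 1/√(1 − 0.893²) = 1/√0.2026 = 2.222; Δt_2 = 2.222 × 5.45 = 12.11 μs.
Leg 3: 94.1 μs is already measured in the lab frame.
Total: 348.0 + 12.11 + 94.10 μs.

Δt = 454 μs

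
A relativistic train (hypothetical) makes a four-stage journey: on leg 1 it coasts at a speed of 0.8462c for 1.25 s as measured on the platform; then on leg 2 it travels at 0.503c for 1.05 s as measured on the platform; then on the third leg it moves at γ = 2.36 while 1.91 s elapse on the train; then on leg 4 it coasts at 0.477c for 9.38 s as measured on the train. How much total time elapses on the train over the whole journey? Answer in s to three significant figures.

τ = 12.9 s

Leg 1: γ = 1/√(1 − 0.8462²) = 1/√0.2839 = 1.877; τ_1 = 1.25/1.877 = 0.6661 s.
Leg 2: γ = 1/√(1 − 0.503²) = 1/√0.7470 = 1.157; τ_2 = 1.05/1.157 = 0.9075 s.
Leg 3: 1.91 s is already measured on the train.
Leg 4: 9.38 s is already measured on the train.
Total: 0.6661 + 0.9075 + 1.910 + 9.380 s.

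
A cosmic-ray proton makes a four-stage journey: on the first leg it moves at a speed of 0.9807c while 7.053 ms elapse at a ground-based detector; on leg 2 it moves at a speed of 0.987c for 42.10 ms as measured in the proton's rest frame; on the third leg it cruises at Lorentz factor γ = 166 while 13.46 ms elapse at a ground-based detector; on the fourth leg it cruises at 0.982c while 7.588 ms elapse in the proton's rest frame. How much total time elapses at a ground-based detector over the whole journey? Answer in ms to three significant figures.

Δt = 323 ms

Leg 1: 7.053 ms is already measured at a ground-based detector.
Leg 2: γ = 1/√(1 − 0.987²) = 1/√0.02583 = 6.222; Δt_2 = 6.222 × 42.10 = 261.9 ms.
Leg 3: 13.46 ms is already measured at a ground-based detector.
Leg 4: γ = 1/√(1 − 0.982²) = 1/√0.03568 = 5.294; Δt_4 = 5.294 × 7.588 = 40.17 ms.
Total: 7.053 + 261.9 + 13.46 + 40.17 ms.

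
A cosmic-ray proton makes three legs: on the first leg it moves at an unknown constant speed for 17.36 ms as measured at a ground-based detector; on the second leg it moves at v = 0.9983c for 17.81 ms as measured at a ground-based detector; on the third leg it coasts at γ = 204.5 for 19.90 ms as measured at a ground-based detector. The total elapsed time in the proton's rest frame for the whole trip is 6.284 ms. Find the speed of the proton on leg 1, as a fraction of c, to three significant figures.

β = 0.955

Leg 1: speed unknown; τ_1 = 17.36/γ_1.
Leg 2: γ = 1/√(1 − 0.9983²) = 1/√0.003397 = 17.16; τ_2 = 17.81/17.16 = 1.038 ms.
Leg 3: γ = 204.5; τ_3 = 19.90/204.5 = 0.09731 ms.
Total proper time: τ_1 + 1.038 + 0.09731 = 6.284, so τ_1 = 6.284 − 1.135 = 5.149 ms.
γ_1 = 17.36/5.149 = 3.372; β = √(1 − 1/γ²) = √0.9120.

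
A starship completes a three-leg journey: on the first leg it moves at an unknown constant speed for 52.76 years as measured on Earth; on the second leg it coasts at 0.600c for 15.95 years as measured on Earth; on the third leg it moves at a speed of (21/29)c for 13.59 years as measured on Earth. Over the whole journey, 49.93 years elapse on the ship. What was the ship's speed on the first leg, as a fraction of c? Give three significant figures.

Leg 1: speed unknown; τ_1 = 52.76/γ_1.
Leg 2: γ = 1/√(1 − 0.600²) = 5/4 = 1.250; τ_2 = 15.95/1.250 = 12.76 years.
Leg 3: γ = 1/√(1 − (21/29)²) = 29/20 = 1.450; τ_3 = 13.59/1.450 = 9.372 years.
Total proper time: τ_1 + 12.76 + 9.372 = 49.93, so τ_1 = 49.93 − 22.13 = 27.80 years.
γ_1 = 52.76/27.80 = 1.898; β = √(1 − 1/γ²) = √0.7224.

β = 0.850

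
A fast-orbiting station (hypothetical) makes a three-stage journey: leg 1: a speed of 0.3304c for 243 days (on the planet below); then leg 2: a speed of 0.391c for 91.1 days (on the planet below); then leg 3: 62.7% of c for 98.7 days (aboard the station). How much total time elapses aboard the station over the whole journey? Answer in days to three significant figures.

Leg 1: γ = 1/√(1 − 0.3304²) = 1/√0.8908 = 1.060; τ_1 = 243/1.060 = 229.4 days.
Leg 2: γ = 1/√(1 − 0.391²) = 1/√0.8471 = 1.086; τ_2 = 91.1/1.086 = 83.85 days.
Leg 3: 98.7 days is already measured aboard the station.
Total: 229.4 + 83.85 + 98.70 days.

τ = 412 days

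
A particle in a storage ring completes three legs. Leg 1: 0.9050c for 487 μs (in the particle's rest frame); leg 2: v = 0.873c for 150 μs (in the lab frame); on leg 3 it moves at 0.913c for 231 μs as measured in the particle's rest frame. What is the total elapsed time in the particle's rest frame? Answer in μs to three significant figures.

τ = 791 μs

Leg 1: 487 μs is already measured in the particle's rest frame.
Leg 2: γ = 1/√(1 − 0.873²) = 1/√0.2379 = 2.050; τ_2 = 150/2.050 = 73.16 μs.
Leg 3: 231 μs is already measured in the particle's rest frame.
Total: 487.0 + 73.16 + 231.0 μs.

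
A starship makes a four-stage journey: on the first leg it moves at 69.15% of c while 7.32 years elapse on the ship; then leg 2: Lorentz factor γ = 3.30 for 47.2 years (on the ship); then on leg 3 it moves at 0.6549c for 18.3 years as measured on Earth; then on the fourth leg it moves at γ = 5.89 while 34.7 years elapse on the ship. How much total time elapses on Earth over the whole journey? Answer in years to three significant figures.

Leg 1: β = 0.6915; γ = 1/√(1 − 0.6915²) = 1/√0.5218 = 1.384; Δt_1 = 1.384 × 7.32 = 10.13 years.
Leg 2: γ = 3.30; Δt_2 = 3.300 × 47.2 = 155.8 years.
Leg 3: 18.3 years is already measured on Earth.
Leg 4: γ = 5.89; Δt_4 = 5.890 × 34.7 = 204.4 years.
Total: 10.13 + 155.8 + 18.30 + 204.4 years.

Δt = 389 years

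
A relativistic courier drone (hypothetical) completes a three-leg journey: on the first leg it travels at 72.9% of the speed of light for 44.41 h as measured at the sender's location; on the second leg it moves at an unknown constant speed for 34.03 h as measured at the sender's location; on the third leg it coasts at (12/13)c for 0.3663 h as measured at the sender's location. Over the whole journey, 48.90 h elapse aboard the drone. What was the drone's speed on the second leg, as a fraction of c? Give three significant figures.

β = 0.842

Leg 1: β = 0.729; γ = 1/√(1 − 0.729²) = 1/√0.4686 = 1.461; τ_1 = 44.41/1.461 = 30.40 h.
Leg 2: speed unknown; τ_2 = 34.03/γ_2.
Leg 3: γ = 1/√(1 − (12/13)²) = 13/5 = 2.600; τ_3 = 0.3663/2.600 = 0.1409 h.
Total proper time: 30.40 + τ_2 + 0.1409 = 48.90, so τ_2 = 48.90 − 30.54 = 18.36 h.
γ_2 = 34.03/18.36 = 1.853; β = √(1 − 1/γ²) = √0.7089.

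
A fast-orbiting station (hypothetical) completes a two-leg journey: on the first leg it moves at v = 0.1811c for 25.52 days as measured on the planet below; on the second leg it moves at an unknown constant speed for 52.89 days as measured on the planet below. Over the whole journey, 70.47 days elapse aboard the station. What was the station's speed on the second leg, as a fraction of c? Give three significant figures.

Leg 1: γ = 1/√(1 − 0.1811²) = 1/√0.9672 = 1.017; τ_1 = 25.52/1.017 = 25.10 days.
Leg 2: speed unknown; τ_2 = 52.89/γ_2.
Total proper time: 25.10 + τ_2 = 70.47, so τ_2 = 70.47 − 25.10 = 45.37 days.
γ_2 = 52.89/45.37 = 1.166; β = √(1 − 1/γ²) = √0.2641.

β = 0.514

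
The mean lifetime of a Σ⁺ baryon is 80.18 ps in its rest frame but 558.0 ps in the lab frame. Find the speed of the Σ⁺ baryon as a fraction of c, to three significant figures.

v = 0.990c

γ = Δt/τ₀ = 558.0/80.18 = 6.959
β = √(1 − 1/γ²) = √(1 − 0.02065) = √0.9794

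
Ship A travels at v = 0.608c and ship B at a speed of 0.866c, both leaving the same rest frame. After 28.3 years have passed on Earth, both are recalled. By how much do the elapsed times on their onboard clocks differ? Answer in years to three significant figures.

|τ_A − τ_B| = 8.32 years

A: γ = 1/√(1 − 0.608²) = 1/√0.6303 = 1.260; τ_A = 28.3/1.260 = 22.47 years.
B: γ = 1/√(1 − 0.866²) = 1/√0.2500 = 2.000; τ_B = 28.3/2.000 = 14.15 years.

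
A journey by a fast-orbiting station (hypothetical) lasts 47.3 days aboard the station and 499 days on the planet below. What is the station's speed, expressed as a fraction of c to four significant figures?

v = 0.9955c

The proper time is measured aboard the station (both events occur at the station's location); Δt is measured on the planet below. γ = Δt/τ = 499/47.3 = 10.55.
β = √(1 − 1/γ²) = √(1 − 0.008985) = √0.9910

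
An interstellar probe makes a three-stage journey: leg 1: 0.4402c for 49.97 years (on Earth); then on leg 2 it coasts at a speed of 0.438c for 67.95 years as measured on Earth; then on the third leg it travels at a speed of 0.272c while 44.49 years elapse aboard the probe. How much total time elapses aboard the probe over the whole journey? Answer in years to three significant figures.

Leg 1: γ = 1/√(1 − 0.4402²) = 1/√0.8062 = 1.114; τ_1 = 49.97/1.114 = 44.87 years.
Leg 2: γ = 1/√(1 − 0.438²) = 1/√0.8082 = 1.112; τ_2 = 67.95/1.112 = 61.09 years.
Leg 3: 44.49 years is already measured aboard the probe.
Total: 44.87 + 61.09 + 44.49 years.

τ = 150 years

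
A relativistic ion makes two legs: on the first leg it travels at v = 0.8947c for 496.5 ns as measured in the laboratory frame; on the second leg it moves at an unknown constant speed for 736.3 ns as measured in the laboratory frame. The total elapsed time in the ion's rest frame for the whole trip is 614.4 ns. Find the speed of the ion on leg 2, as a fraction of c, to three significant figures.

Leg 1: γ = 1/√(1 − 0.8947²) = 1/√0.1995 = 2.239; τ_1 = 496.5/2.239 = 221.8 ns.
Leg 2: speed unknown; τ_2 = 736.3/γ_2.
Total proper time: 221.8 + τ_2 = 614.4, so τ_2 = 614.4 − 221.8 = 392.6 ns.
γ_2 = 736.3/392.6 = 1.875; β = √(1 − 1/γ²) = √0.7156.

β = 0.846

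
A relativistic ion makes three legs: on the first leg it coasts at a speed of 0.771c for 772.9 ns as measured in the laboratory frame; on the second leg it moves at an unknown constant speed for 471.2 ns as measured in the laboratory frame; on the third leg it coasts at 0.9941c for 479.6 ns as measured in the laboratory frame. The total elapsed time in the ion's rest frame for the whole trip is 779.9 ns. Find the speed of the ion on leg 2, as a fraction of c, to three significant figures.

Leg 1: γ = 1/√(1 − 0.771²) = 1/√0.4056 = 1.570; τ_1 = 772.9/1.570 = 492.2 ns.
Leg 2: speed unknown; τ_2 = 471.2/γ_2.
Leg 3: γ = 1/√(1 − 0.9941²) = 1/√0.01177 = 9.219; τ_3 = 479.6/9.219 = 52.02 ns.
Total proper time: 492.2 + τ_2 + 52.02 = 779.9, so τ_2 = 779.9 − 544.2 = 235.7 ns.
γ_2 = 471.2/235.7 = 1.999; β = √(1 − 1/γ²) = √0.7499.

β = 0.866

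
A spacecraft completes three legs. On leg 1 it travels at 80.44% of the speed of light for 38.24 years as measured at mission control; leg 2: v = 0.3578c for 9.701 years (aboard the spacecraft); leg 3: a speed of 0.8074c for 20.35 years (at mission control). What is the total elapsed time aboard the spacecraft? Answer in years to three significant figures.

Leg 1: β = 0.8044; γ = 1/√(1 − 0.8044²) = 1/√0.3529 = 1.683; τ_1 = 38.24/1.683 = 22.72 years.
Leg 2: 9.701 years is already measured aboard the spacecraft.
Leg 3: γ = 1/√(1 − 0.8074²) = 1/√0.3481 = 1.695; τ_3 = 20.35/1.695 = 12.01 years.
Total: 22.72 + 9.701 + 12.01 years.

τ = 44.4 years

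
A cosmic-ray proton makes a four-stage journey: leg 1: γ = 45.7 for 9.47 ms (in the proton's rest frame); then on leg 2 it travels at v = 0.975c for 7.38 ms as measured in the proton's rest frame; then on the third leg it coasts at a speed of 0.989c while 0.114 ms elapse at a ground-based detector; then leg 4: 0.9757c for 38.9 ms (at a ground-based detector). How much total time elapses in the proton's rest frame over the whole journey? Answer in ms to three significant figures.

τ = 25.4 ms

Leg 1: 9.47 ms is already measured in the proton's rest frame.
Leg 2: 7.38 ms is already measured in the proton's rest frame.
Leg 3: γ = 1/√(1 − 0.989²) = 1/√0.02188 = 6.761; τ_3 = 0.114/6.761 = 0.01686 ms.
Leg 4: γ = 1/√(1 − 0.9757²) = 1/√0.04801 = 4.564; τ_4 = 38.9/4.564 = 8.523 ms.
Total: 9.470 + 7.380 + 0.01686 + 8.523 ms.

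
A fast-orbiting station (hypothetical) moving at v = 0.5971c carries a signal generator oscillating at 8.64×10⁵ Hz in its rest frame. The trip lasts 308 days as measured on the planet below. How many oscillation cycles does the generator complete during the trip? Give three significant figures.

N = 1.84×10¹³

γ = 1/√(1 − 0.5971²) = 1/√0.6435 = 1.247
The oscillator's own cycle count is N = f × τ where τ is the proper time aboard the station. τ = Δt/γ = 308/1.247 = 247.1 days = 2.135×10⁷ s.
N = 8.64×10⁵ × 2.135×10⁷ = 1.844×10¹³.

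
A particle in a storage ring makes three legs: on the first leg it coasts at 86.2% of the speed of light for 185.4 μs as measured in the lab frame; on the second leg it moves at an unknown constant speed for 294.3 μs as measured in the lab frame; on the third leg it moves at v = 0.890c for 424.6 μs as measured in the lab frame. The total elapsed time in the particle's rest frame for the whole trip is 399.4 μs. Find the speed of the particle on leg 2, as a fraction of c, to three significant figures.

β = 0.925

Leg 1: β = 0.862; γ = 1/√(1 − 0.862²) = 1/√0.2570 = 1.973; τ_1 = 185.4/1.973 = 93.98 μs.
Leg 2: speed unknown; τ_2 = 294.3/γ_2.
Leg 3: γ = 1/√(1 − 0.890²) = 1/√0.2079 = 2.193; τ_3 = 424.6/2.193 = 193.6 μs.
Total proper time: 93.98 + τ_2 + 193.6 = 399.4, so τ_2 = 399.4 − 287.6 = 111.8 μs.
γ_2 = 294.3/111.8 = 2.632; β = √(1 − 1/γ²) = √0.8556.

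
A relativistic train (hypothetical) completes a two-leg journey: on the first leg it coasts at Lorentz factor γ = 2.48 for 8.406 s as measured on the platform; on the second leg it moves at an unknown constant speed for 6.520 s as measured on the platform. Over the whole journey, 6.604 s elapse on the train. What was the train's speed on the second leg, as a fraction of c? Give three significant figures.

β = 0.870

Leg 1: γ = 2.48; τ_1 = 8.406/2.480 = 3.390 s.
Leg 2: speed unknown; τ_2 = 6.520/γ_2.
Total proper time: 3.390 + τ_2 = 6.604, so τ_2 = 6.604 − 3.390 = 3.214 s.
γ_2 = 6.520/3.214 = 2.028; β = √(1 − 1/γ²) = √0.7569.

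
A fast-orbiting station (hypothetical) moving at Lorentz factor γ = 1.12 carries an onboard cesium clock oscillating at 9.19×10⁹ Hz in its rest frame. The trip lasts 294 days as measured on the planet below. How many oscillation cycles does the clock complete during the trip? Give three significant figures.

N = 2.08×10¹⁷

γ = 1.12
The oscillator's own cycle count is N = f × τ where τ is the proper time aboard the station. τ = Δt/γ = 294/1.120 = 262.5 days = 2.268×10⁷ s.
N = 9.19×10⁹ × 2.268×10⁷ = 2.084×10¹⁷.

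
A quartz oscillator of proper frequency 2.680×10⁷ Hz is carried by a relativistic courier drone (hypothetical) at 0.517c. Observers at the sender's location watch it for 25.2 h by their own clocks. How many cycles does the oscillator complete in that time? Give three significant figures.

γ = 1/√(1 − 0.517²) = 1/√0.7327 = 1.168
During 25.2 h of lab time, the oscillator's proper time advances by τ = Δt/γ = 25.2/1.168 = 21.57 h = 7.765×10⁴ s.
N = f × τ = 2.680×10⁷ × 7.765×10⁴ = 2.081×10¹².

N = 2.08×10¹²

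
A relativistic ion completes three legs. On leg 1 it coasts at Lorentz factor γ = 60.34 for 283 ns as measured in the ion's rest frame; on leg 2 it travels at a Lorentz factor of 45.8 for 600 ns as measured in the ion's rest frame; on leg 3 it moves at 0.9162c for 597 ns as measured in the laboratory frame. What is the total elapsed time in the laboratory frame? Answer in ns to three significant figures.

Δt = 4.52×10⁴ ns

Leg 1: γ = 60.34; Δt_1 = 60.34 × 283 = 1.708×10⁴ ns.
Leg 2: γ = 45.8; Δt_2 = 45.80 × 600 = 2.748×10⁴ ns.
Leg 3: 597 ns is already measured in the laboratory frame.
Total: 1.708×10⁴ + 2.748×10⁴ + 597.0 ns.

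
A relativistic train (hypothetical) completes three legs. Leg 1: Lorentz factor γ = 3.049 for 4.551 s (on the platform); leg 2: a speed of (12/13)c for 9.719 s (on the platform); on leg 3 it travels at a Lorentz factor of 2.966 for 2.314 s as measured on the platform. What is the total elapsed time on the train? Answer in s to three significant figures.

τ = 6.01 s

Leg 1: γ = 3.049; τ_1 = 4.551/3.049 = 1.493 s.
Leg 2: γ = 1/√(1 − (12/13)²) = 13/5 = 2.600; τ_2 = 9.719/2.600 = 3.738 s.
Leg 3: γ = 2.966; τ_3 = 2.314/2.966 = 0.7802 s.
Total: 1.493 + 3.738 + 0.7802 s.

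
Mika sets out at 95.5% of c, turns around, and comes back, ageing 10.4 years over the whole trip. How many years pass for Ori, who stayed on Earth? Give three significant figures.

β = 0.955; γ = 1/√(1 − 0.955²) = 1/√0.08798 = 3.371
Earth-frame duration is the dilated interval: Δt = γτ = 3.371 × 10.4 years.

Δt = 35.1 years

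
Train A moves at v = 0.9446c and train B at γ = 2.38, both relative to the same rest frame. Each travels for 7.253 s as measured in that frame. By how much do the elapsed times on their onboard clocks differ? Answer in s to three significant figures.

|τ_A − τ_B| = 0.667 s

A: γ = 1/√(1 − 0.9446²) = 1/√0.1077 = 3.047; τ_A = 7.253/3.047 = 2.381 s.
B: γ = 2.38; τ_B = 7.253/2.380 = 3.047 s.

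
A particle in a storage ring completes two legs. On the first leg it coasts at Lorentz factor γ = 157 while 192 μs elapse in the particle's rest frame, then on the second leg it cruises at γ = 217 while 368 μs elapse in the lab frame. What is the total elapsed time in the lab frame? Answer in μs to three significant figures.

Δt = 3.05×10⁴ μs

Leg 1: γ = 157; Δt_1 = 157.0 × 192 = 3.014×10⁴ μs.
Leg 2: 368 μs is already measured in the lab frame.
Total: 3.014×10⁴ + 368.0 μs.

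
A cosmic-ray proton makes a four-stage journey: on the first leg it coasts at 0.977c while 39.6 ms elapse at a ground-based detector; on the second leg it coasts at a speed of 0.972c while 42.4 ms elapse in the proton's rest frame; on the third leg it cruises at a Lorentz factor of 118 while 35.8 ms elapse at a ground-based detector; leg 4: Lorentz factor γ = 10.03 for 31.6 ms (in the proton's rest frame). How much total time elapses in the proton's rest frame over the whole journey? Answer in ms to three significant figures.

τ = 82.7 ms

Leg 1: γ = 1/√(1 − 0.977²) = 1/√0.04547 = 4.690; τ_1 = 39.6/4.690 = 8.444 ms.
Leg 2: 42.4 ms is already measured in the proton's rest frame.
Leg 3: γ = 118; τ_3 = 35.8/118.0 = 0.3034 ms.
Leg 4: 31.6 ms is already measured in the proton's rest frame.
Total: 8.444 + 42.40 + 0.3034 + 31.60 ms.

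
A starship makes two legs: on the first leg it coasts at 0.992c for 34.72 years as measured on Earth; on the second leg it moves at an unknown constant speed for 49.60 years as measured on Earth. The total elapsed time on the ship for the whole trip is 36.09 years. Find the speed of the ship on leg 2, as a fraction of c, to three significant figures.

Leg 1: γ = 1/√(1 − 0.992²) = 1/√0.01594 = 7.922; τ_1 = 34.72/7.922 = 4.383 years.
Leg 2: speed unknown; τ_2 = 49.60/γ_2.
Total proper time: 4.383 + τ_2 = 36.09, so τ_2 = 36.09 − 4.383 = 31.71 years.
γ_2 = 49.60/31.71 = 1.564; β = √(1 − 1/γ²) = √0.5914.

β = 0.769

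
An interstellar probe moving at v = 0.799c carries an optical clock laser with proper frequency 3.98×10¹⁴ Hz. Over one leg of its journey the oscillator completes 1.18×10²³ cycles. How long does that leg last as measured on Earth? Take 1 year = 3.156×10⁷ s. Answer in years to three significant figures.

Δt = 15.6 years

γ = 1/√(1 − 0.799²) = 1/√0.3616 = 1.663
Proper time for N cycles: τ = N/f = 1.18×10²³/(3.98×10¹⁴) = 2.965×10⁸ s = 9.394 years.
Lab-frame duration Δt = γτ = 1.663 × 9.394 = 15.62 years.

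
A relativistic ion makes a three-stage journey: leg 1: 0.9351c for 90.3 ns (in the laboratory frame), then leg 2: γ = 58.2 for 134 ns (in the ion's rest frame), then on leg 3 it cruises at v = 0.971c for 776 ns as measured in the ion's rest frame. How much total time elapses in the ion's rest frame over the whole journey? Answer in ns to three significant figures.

τ = 942 ns

Leg 1: γ = 1/√(1 − 0.9351²) = 1/√0.1256 = 2.822; τ_1 = 90.3/2.822 = 32.00 ns.
Leg 2: 134 ns is already measured in the ion's rest frame.
Leg 3: 776 ns is already measured in the ion's rest frame.
Total: 32.00 + 134.0 + 776.0 ns.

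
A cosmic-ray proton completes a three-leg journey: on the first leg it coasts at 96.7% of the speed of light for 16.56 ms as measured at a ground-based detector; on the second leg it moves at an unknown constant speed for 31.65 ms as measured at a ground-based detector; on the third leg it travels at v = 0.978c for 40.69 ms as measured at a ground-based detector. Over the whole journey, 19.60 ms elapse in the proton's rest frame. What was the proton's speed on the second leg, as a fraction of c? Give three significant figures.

Leg 1: β = 0.967; γ = 1/√(1 − 0.967²) = 1/√0.06491 = 3.925; τ_1 = 16.56/3.925 = 4.219 ms.
Leg 2: speed unknown; τ_2 = 31.65/γ_2.
Leg 3: γ = 1/√(1 − 0.978²) = 1/√0.04352 = 4.794; τ_3 = 40.69/4.794 = 8.488 ms.
Total proper time: 4.219 + τ_2 + 8.488 = 19.60, so τ_2 = 19.60 − 12.71 = 6.893 ms.
γ_2 = 31.65/6.893 = 4.592; β = √(1 − 1/γ²) = √0.9526.

β = 0.976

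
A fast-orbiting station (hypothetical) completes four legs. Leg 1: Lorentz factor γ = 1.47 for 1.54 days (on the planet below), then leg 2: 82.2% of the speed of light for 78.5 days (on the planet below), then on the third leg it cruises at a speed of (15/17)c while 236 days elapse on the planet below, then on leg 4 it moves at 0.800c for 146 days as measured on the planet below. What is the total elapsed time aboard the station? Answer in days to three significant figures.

Leg 1: γ = 1.47; τ_1 = 1.54/1.470 = 1.048 days.
Leg 2: β = 0.822; γ = 1/√(1 − 0.822²) = 1/√0.3243 = 1.756; τ_2 = 78.5/1.756 = 44.70 days.
Leg 3: γ = 1/√(1 − (15/17)²) = 17/8 = 2.125; τ_3 = 236/2.125 = 111.1 days.
Leg 4: γ = 1/√(1 − 0.800²) = 5/3 ≈ 1.667; τ_4 = 146/1.667 = 87.60 days.
Total: 1.048 + 44.70 + 111.1 + 87.60 days.

τ = 244 days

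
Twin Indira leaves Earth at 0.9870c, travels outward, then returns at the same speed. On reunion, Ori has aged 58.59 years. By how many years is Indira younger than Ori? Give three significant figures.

Δt − τ = 49.2 years

γ = 1/√(1 − 0.9870²) = 1/√0.02583 = 6.222
Indira's elapsed proper time: τ = 58.59/6.222 = 9.417 years.
Age gap = Δt − τ = 58.59 − 9.417 years.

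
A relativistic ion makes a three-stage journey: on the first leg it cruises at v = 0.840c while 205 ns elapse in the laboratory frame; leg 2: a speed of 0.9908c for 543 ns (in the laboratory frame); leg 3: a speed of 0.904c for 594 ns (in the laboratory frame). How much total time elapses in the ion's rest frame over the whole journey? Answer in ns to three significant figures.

Leg 1: γ = 1/√(1 − 0.840²) = 1/√0.2944 = 1.843; τ_1 = 205/1.843 = 111.2 ns.
Leg 2: γ = 1/√(1 − 0.9908²) = 1/√0.01832 = 7.389; τ_2 = 543/7.389 = 73.49 ns.
Leg 3: γ = 1/√(1 − 0.904²) = 1/√0.1828 = 2.339; τ_3 = 594/2.339 = 254.0 ns.
Total: 111.2 + 73.49 + 254.0 ns.

τ = 439 ns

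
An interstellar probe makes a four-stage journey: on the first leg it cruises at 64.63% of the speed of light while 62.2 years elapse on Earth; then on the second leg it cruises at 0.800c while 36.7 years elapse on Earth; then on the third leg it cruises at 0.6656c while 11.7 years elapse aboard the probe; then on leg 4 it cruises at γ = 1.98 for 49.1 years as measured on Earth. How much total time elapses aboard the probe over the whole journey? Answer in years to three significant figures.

τ = 106 years

Leg 1: β = 0.6463; γ = 1/√(1 − 0.6463²) = 1/√0.5823 = 1.310; τ_1 = 62.2/1.310 = 47.46 years.
Leg 2: γ = 1/√(1 − 0.800²) = 5/3 ≈ 1.667; τ_2 = 36.7/1.667 = 22.02 years.
Leg 3: 11.7 years is already measured aboard the probe.
Leg 4: γ = 1.98; τ_4 = 49.1/1.980 = 24.80 years.
Total: 47.46 + 22.02 + 11.70 + 24.80 years.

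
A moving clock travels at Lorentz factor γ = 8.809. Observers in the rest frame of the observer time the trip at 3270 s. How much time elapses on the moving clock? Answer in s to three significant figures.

γ = 8.809
The interval measured in the rest frame of the observer is the dilated one; the clock on the moving clock measures the proper time τ = Δt/γ = 3270/8.809 s.

τ = 371 s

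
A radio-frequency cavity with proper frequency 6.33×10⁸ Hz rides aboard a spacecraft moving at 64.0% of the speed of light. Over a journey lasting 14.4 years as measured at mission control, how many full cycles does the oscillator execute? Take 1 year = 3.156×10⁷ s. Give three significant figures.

N = 2.21×10¹⁷

β = 0.640; γ = 1/√(1 − 0.640²) = 1/√0.5904 = 1.301
The oscillator's own cycle count is N = f × τ where τ is the proper time aboard the spacecraft. τ = Δt/γ = 14.4/1.301 = 11.06 years = 3.492×10⁸ s.
N = 6.33×10⁸ × 3.492×10⁸ = 2.210×10¹⁷.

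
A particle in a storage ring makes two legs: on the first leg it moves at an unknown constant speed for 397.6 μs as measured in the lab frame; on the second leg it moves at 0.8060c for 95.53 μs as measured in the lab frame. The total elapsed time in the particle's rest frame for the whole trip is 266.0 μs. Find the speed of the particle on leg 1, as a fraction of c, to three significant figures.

Leg 1: speed unknown; τ_1 = 397.6/γ_1.
Leg 2: γ = 1/√(1 − 0.8060²) = 1/√0.3504 = 1.689; τ_2 = 95.53/1.689 = 56.55 μs.
Total proper time: τ_1 + 56.55 = 266.0, so τ_1 = 266.0 − 56.55 = 209.5 μs.
γ_1 = 397.6/209.5 = 1.898; β = √(1 − 1/γ²) = √0.7225.

β = 0.850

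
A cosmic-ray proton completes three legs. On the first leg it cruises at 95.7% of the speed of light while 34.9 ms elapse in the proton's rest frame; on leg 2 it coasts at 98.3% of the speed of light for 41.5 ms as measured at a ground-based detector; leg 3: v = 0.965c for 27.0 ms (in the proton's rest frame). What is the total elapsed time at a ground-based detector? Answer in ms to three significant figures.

Leg 1: β = 0.957; γ = 1/√(1 − 0.957²) = 1/√0.08415 = 3.447; Δt_1 = 3.447 × 34.9 = 120.3 ms.
Leg 2: 41.5 ms is already measured at a ground-based detector.
Leg 3: γ = 1/√(1 − 0.965²) = 1/√0.06878 = 3.813; Δt_3 = 3.813 × 27.0 = 103.0 ms.
Total: 120.3 + 41.50 + 103.0 ms.

Δt = 265 ms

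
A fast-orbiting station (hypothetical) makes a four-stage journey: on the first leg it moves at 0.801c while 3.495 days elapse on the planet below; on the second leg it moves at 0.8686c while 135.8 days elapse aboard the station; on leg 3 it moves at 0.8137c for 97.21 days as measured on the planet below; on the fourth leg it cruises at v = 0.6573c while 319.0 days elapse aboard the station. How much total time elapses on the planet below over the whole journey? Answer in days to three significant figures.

Leg 1: 3.495 days is already measured on the planet below.
Leg 2: γ = 1/√(1 − 0.8686²) = 1/√0.2455 = 2.018; Δt_2 = 2.018 × 135.8 = 274.1 days.
Leg 3: 97.21 days is already measured on the planet below.
Leg 4: γ = 1/√(1 − 0.6573²) = 1/√0.5680 = 1.327; Δt_4 = 1.327 × 319.0 = 423.3 days.
Total: 3.495 + 274.1 + 97.21 + 423.3 days.

Δt = 798 days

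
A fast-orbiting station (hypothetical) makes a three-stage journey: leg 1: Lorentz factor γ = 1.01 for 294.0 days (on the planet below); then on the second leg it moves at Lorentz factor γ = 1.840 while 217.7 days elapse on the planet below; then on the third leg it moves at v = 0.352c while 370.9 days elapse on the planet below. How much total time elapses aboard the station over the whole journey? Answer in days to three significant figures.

Leg 1: γ = 1.01; τ_1 = 294.0/1.010 = 291.1 days.
Leg 2: γ = 1.840; τ_2 = 217.7/1.840 = 118.3 days.
Leg 3: γ = 1/√(1 − 0.352²) = 1/√0.8761 = 1.068; τ_3 = 370.9/1.068 = 347.2 days.
Total: 291.1 + 118.3 + 347.2 days.

τ = 757 days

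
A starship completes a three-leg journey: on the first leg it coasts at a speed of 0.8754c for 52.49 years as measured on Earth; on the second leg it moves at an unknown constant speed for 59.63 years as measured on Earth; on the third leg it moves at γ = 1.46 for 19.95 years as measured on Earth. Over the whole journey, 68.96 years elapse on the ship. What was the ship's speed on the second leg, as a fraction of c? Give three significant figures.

β = 0.865

Leg 1: γ = 1/√(1 − 0.8754²) = 1/√0.2337 = 2.069; τ_1 = 52.49/2.069 = 25.37 years.
Leg 2: speed unknown; τ_2 = 59.63/γ_2.
Leg 3: γ = 1.46; τ_3 = 19.95/1.460 = 13.66 years.
Total proper time: 25.37 + τ_2 + 13.66 = 68.96, so τ_2 = 68.96 − 39.04 = 29.92 years.
γ_2 = 59.63/29.92 = 1.993; β = √(1 − 1/γ²) = √0.7482.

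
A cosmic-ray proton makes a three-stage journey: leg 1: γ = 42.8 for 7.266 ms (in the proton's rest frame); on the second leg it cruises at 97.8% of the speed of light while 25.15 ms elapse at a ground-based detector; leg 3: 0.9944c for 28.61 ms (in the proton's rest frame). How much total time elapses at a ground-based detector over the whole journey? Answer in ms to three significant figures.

Leg 1: γ = 42.8; Δt_1 = 42.80 × 7.266 = 311.0 ms.
Leg 2: 25.15 ms is already measured at a ground-based detector.
Leg 3: γ = 1/√(1 − 0.9944²) = 1/√0.01117 = 9.462; Δt_3 = 9.462 × 28.61 = 270.7 ms.
Total: 311.0 + 25.15 + 270.7 ms.

Δt = 607 ms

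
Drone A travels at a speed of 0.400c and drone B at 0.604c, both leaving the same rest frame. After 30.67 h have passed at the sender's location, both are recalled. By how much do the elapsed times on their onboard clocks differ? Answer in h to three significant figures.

A: γ = 1/√(1 − 0.400²) = 1/√0.8400 = 1.091; τ_A = 30.67/1.091 = 28.11 h.
B: γ = 1/√(1 − 0.604²) = 1/√0.6352 = 1.255; τ_B = 30.67/1.255 = 24.44 h.

|τ_A − τ_B| = 3.67 h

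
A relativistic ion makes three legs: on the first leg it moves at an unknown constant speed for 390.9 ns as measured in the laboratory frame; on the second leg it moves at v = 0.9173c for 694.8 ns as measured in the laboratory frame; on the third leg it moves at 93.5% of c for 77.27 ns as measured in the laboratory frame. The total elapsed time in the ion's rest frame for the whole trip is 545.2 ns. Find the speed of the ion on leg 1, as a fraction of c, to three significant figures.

β = 0.787

Leg 1: speed unknown; τ_1 = 390.9/γ_1.
Leg 2: γ = 1/√(1 − 0.9173²) = 1/√0.1586 = 2.511; τ_2 = 694.8/2.511 = 276.7 ns.
Leg 3: β = 0.935; γ = 1/√(1 − 0.935²) = 1/√0.1258 = 2.820; τ_3 = 77.27/2.820 = 27.40 ns.
Total proper time: τ_1 + 276.7 + 27.40 = 545.2, so τ_1 = 545.2 − 304.1 = 241.1 ns.
γ_1 = 390.9/241.1 = 1.621; β = √(1 − 1/γ²) = √0.6195.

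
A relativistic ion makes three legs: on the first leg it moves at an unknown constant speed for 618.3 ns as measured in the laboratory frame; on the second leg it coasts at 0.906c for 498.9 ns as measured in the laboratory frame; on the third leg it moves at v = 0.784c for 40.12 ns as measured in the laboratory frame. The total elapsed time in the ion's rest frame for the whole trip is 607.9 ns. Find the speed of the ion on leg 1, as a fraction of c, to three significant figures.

Leg 1: speed unknown; τ_1 = 618.3/γ_1.
Leg 2: γ = 1/√(1 − 0.906²) = 1/√0.1792 = 2.363; τ_2 = 498.9/2.363 = 211.2 ns.
Leg 3: γ = 1/√(1 − 0.784²) = 1/√0.3853 = 1.611; τ_3 = 40.12/1.611 = 24.90 ns.
Total proper time: τ_1 + 211.2 + 24.90 = 607.9, so τ_1 = 607.9 − 236.1 = 371.8 ns.
γ_1 = 618.3/371.8 = 1.663; β = √(1 − 1/γ²) = √0.6384.

β = 0.799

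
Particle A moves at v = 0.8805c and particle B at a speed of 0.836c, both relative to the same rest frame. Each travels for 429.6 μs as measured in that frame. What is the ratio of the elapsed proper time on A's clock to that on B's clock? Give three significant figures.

A: γ = 1/√(1 − 0.8805²) = 1/√0.2247 = 2.109. B: γ = 1/√(1 − 0.836²) = 1/√0.3011 = 1.822.
τ_A/τ_B = γ_B/γ_A = 1.822/2.109 = 0.8639, so τ_A/τ_B = 0.8639.

τ_A/τ_B = 0.864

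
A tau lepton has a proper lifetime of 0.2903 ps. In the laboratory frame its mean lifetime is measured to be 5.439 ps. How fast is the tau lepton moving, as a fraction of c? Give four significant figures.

v = 0.9986c

γ = Δt/τ₀ = 5.439/0.2903 = 18.74
β = √(1 − 1/γ²) = √(1 − 0.002849) = √0.9972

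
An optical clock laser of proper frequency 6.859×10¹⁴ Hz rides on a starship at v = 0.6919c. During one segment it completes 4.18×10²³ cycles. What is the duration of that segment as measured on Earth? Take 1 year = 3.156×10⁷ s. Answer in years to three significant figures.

γ = 1/√(1 − 0.6919²) = 1/√0.5213 = 1.385
Proper time for N cycles: τ = N/f = 4.18×10²³/(6.859×10¹⁴) = 6.094×10⁸ s = 19.31 years.
Lab-frame duration Δt = γτ = 1.385 × 19.31 = 26.75 years.

Δt = 26.7 years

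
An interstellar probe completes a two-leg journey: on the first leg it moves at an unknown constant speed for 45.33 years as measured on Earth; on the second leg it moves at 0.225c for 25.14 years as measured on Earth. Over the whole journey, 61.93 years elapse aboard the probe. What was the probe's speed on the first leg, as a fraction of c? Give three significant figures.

Leg 1: speed unknown; τ_1 = 45.33/γ_1.
Leg 2: γ = 1/√(1 − 0.225²) = 1/√0.9494 = 1.026; τ_2 = 25.14/1.026 = 24.50 years.
Total proper time: τ_1 + 24.50 = 61.93, so τ_1 = 61.93 − 24.50 = 37.43 years.
γ_1 = 45.33/37.43 = 1.211; β = √(1 − 1/γ²) = √0.3180.

β = 0.564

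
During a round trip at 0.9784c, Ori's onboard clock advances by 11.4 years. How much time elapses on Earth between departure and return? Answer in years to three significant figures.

γ = 1/√(1 − 0.9784²) = 1/√0.04273 = 4.837
Earth-frame duration is the dilated interval: Δt = γτ = 4.837 × 11.4 years.

Δt = 55.1 years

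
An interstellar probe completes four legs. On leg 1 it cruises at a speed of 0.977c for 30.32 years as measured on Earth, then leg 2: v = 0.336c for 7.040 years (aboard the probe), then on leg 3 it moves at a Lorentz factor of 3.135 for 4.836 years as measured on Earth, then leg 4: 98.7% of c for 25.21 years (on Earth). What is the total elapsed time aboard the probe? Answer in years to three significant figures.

Leg 1: γ = 1/√(1 − 0.977²) = 1/√0.04547 = 4.690; τ_1 = 30.32/4.690 = 6.465 years.
Leg 2: 7.040 years is already measured aboard the probe.
Leg 3: γ = 3.135; τ_3 = 4.836/3.135 = 1.543 years.
Leg 4: β = 0.987; γ = 1/√(1 − 0.987²) = 1/√0.02583 = 6.222; τ_4 = 25.21/6.222 = 4.052 years.
Total: 6.465 + 7.040 + 1.543 + 4.052 years.

τ = 19.1 years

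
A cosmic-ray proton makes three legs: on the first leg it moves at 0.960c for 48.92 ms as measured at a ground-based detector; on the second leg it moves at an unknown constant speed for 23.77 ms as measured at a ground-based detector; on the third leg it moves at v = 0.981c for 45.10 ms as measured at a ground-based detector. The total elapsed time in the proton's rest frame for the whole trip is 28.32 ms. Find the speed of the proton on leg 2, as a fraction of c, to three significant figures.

β = 0.969

Leg 1: γ = 1/√(1 − 0.960²) = 25/7 ≈ 3.571; τ_1 = 48.92/3.571 = 13.70 ms.
Leg 2: speed unknown; τ_2 = 23.77/γ_2.
Leg 3: γ = 1/√(1 − 0.981²) = 1/√0.03764 = 5.154; τ_3 = 45.10/5.154 = 8.750 ms.
Total proper time: 13.70 + τ_2 + 8.750 = 28.32, so τ_2 = 28.32 − 22.45 = 5.873 ms.
γ_2 = 23.77/5.873 = 4.048; β = √(1 − 1/γ²) = √0.9390.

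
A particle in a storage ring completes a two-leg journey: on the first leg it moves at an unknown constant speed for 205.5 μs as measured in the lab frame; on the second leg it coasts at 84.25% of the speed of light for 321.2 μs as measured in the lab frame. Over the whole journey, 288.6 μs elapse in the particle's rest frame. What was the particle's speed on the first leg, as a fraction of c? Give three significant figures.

β = 0.827

Leg 1: speed unknown; τ_1 = 205.5/γ_1.
Leg 2: β = 0.8425; γ = 1/√(1 − 0.8425²) = 1/√0.2902 = 1.856; τ_2 = 321.2/1.856 = 173.0 μs.
Total proper time: τ_1 + 173.0 = 288.6, so τ_1 = 288.6 − 173.0 = 115.6 μs.
γ_1 = 205.5/115.6 = 1.778; β = √(1 − 1/γ²) = √0.6837.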